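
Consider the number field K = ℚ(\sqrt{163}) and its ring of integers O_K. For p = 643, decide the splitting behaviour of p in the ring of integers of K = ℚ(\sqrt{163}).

163 mod 4 = 3, hence disc K = 4·163 = 652 and O_K = ℤ[√163].
Since gcd(643, 652) = 1 the prime 643 does not ramify.
Compute (163/643) via Euler: 163^((643-1)/2) mod 643 = 1, so (163/643) = 1.
Legendre symbol 1 ⇒ 643 is split.

643 splits in O_K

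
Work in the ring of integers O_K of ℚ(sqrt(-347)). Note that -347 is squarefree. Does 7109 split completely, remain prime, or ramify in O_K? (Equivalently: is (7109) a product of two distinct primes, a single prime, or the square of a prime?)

-347 mod 4 = 1, hence disc K = -347 and O_K = ℤ[(1+√-347)/2].
disc(K) = -347 is not divisible by 7109; 7109 is unramified.
Euler's criterion: (-347)^3554 mod 7109 = 1. Thus (-347|7109) = 1.
Legendre symbol 1 ⇒ 7109 is split.

7109 splits in O_K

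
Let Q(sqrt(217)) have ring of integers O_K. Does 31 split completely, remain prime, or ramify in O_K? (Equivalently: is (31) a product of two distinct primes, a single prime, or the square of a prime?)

d = 217 ≡ 1 (mod 4), so O_K = ℤ[(1+√217)/2] and disc(K) = d = 217.
disc(K) = 217 = 31·7, so p = 31 is ramified.

p ramifies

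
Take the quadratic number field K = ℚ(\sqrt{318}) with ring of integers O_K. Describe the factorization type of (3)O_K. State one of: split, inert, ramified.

p ramifies

318 mod 4 = 2, hence disc K = 4·318 = 1272 and O_K = ℤ[√318].
3 divides disc(K) = 1272, so 3 ramifies.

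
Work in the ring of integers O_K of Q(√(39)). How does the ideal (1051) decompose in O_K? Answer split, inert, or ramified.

split — (1051) = 𝔭₁𝔭₂ with 𝔭₁ ≠ 𝔭₂

d = 39 ≡ 3 (mod 4), so O_K = ℤ[√39] and disc(K) = 4d = 156.
disc(K) = 156 is not divisible by 1051; 1051 is unramified.
Euler's criterion: 39^525 mod 1051 = 1. Thus (39|1051) = 1.
(39/1051) = 1, so 1051 splits.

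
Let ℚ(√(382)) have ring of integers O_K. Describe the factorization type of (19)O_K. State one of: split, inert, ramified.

19 remains inert

382 mod 4 = 2, hence disc K = 4·382 = 1528 and O_K = ℤ[√382].
19 ∤ 1528, so 19 is unramified.
Compute (382/19) via Euler: 2^((19-1)/2) mod 19 = 18, so (382/19) = -1.
Legendre symbol -1 ⇒ 19 is inert.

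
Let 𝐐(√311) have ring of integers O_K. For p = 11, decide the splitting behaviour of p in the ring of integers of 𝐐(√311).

split

Since 311 ≢ 1 mod 4, the ring of integers is ℤ[√311] with discriminant 4·311 = 1244.
Since gcd(11, 1244) = 1 the prime 11 does not ramify.
(311/11) = 3^5 mod 11 = 1, giving Legendre symbol 1.
d is a quadratic residue mod p, hence 11 splits in O_K.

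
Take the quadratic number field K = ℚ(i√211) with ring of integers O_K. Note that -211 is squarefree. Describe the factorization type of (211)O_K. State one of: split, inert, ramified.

ramifies in O_K

-211 mod 4 = 1, hence disc K = -211 and O_K = ℤ[(1+√-211)/2].
disc(K) = -211 = 211·(-1), so p = 211 is ramified.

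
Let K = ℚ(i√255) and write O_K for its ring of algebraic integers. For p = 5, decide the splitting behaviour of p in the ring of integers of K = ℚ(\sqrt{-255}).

d = -255 ≡ 1 (mod 4), so O_K = ℤ[(1+√-255)/2] and disc(K) = d = -255.
disc(K) = -255 = 5·(-51), so p = 5 is ramified.

p ramifies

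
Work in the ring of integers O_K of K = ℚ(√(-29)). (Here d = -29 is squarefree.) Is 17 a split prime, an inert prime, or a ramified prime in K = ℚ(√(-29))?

d = -29 ≡ 3 (mod 4), so O_K = ℤ[√-29] and disc(K) = 4d = -116.
disc(K) = -116 is not divisible by 17; 17 is unramified.
(-29/17) = 5^8 mod 17 = 16, giving Legendre symbol -1.
d is a non-residue mod p, hence 17 remains inert in O_K.

17 remains inert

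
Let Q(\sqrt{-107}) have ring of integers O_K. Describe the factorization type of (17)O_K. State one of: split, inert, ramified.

d = -107 ≡ 1 (mod 4), so O_K = ℤ[(1+√-107)/2] and disc(K) = d = -107.
Since gcd(17, -107) = 1 the prime 17 does not ramify.
Compute (-107/17) via Euler: 12^((17-1)/2) mod 17 = 16, so (-107/17) = -1.
(-107/17) = -1, so 17 is inert.

inert — (17) stays prime in O_K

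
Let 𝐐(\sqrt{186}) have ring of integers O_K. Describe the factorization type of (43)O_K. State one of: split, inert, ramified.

split

d = 186 ≡ 2 (mod 4), so O_K = ℤ[√186] and disc(K) = 4d = 744.
43 ∤ 744, so 43 is unramified.
Euler's criterion: 186^21 mod 43 = 1. Thus (186|43) = 1.
d is a quadratic residue mod p, hence 43 splits in O_K.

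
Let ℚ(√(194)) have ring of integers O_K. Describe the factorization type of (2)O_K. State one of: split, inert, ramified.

ramified — (2) = 𝔭²

194 mod 4 = 2, hence disc K = 4·194 = 776 and O_K = ℤ[√194].
Ramification test: 2 | 776. The prime 2 ramifies in K.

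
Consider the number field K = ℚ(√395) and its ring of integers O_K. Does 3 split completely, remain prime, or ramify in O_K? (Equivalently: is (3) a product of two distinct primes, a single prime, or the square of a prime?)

remains prime (inert)

395 mod 4 = 3, hence disc K = 4·395 = 1580 and O_K = ℤ[√395].
Since gcd(3, 1580) = 1 the prime 3 does not ramify.
Euler's criterion: 395^1 mod 3 = 2. Thus (395|3) = -1.
Legendre symbol -1 ⇒ 3 is inert.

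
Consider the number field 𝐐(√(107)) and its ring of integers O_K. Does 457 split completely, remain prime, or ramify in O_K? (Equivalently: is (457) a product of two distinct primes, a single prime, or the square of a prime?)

p splits

107 mod 4 = 3, hence disc K = 4·107 = 428 and O_K = ℤ[√107].
Since gcd(457, 428) = 1 the prime 457 does not ramify.
Euler's criterion: 107^228 mod 457 = 1. Thus (107|457) = 1.
(107/457) = 1, so 457 splits.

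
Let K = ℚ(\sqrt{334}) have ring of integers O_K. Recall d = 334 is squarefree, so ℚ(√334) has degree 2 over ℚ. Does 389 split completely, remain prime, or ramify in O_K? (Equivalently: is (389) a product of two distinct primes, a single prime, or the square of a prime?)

334 mod 4 = 2, hence disc K = 4·334 = 1336 and O_K = ℤ[√334].
389 ∤ 1336, so 389 is unramified.
Compute (334/389) via Euler: 334^((389-1)/2) mod 389 = 1, so (334/389) = 1.
(334/389) = 1, so 389 splits.

389 splits in O_K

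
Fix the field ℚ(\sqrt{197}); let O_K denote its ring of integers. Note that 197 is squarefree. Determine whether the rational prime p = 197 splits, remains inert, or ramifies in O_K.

197 mod 4 = 1, hence disc K = 197 and O_K = ℤ[(1+√197)/2].
Ramification test: 197 | 197. The prime 197 ramifies in K.

ramified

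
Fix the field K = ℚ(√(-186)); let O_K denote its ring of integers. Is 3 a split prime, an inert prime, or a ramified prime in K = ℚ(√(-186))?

Since -186 ≢ 1 mod 4, the ring of integers is ℤ[√-186] with discriminant 4·(-186) = -744.
Ramification test: 3 | -744. The prime 3 ramifies in K.

ramified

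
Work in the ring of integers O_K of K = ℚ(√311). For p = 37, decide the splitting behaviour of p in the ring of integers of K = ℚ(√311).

p is inert

Since 311 ≢ 1 mod 4, the ring of integers is ℤ[√311] with discriminant 4·311 = 1244.
37 ∤ 1244, so 37 is unramified.
(311/37) = 15^18 mod 37 = 36, giving Legendre symbol -1.
(311/37) = -1, so 37 is inert.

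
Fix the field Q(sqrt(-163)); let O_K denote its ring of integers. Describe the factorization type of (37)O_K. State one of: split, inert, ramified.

inert

-163 mod 4 = 1, hence disc K = -163 and O_K = ℤ[(1+√-163)/2].
37 ∤ -163, so 37 is unramified.
(-163/37) = 22^18 mod 37 = 36, giving Legendre symbol -1.
(-163/37) = -1, so 37 is inert.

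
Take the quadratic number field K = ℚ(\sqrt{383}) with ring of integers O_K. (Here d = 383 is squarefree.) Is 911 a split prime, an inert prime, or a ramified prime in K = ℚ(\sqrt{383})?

split — (911) = 𝔭₁𝔭₂ with 𝔭₁ ≠ 𝔭₂

Since 383 ≢ 1 mod 4, the ring of integers is ℤ[√383] with discriminant 4·383 = 1532.
Since gcd(911, 1532) = 1 the prime 911 does not ramify.
Legendre symbol by Euler's criterion: (383/911) ≡ 383^455 ≡ 1 (mod 911), i.e. (383/911) = 1.
d is a quadratic residue mod p, hence 911 splits in O_K.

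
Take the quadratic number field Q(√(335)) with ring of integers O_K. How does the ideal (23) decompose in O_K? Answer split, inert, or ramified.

d = 335 ≡ 3 (mod 4), so O_K = ℤ[√335] and disc(K) = 4d = 1340.
Since gcd(23, 1340) = 1 the prime 23 does not ramify.
Legendre symbol by Euler's criterion: (335/23) ≡ 335^11 ≡ 1 (mod 23), i.e. (335/23) = 1.
d is a quadratic residue mod p, hence 23 splits in O_K.

splits completely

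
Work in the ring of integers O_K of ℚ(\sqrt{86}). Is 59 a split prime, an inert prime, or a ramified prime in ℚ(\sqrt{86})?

86 mod 4 = 2, hence disc K = 4·86 = 344 and O_K = ℤ[√86].
disc(K) = 344 is not divisible by 59; 59 is unramified.
Legendre symbol by Euler's criterion: (86/59) ≡ 86^29 ≡ 1 (mod 59), i.e. (86/59) = 1.
(86/59) = 1, so 59 splits.

splits completely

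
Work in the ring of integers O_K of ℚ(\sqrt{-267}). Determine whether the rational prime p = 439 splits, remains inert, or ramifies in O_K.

d = -267 ≡ 1 (mod 4), so O_K = ℤ[(1+√-267)/2] and disc(K) = d = -267.
disc(K) = -267 is not divisible by 439; 439 is unramified.
Legendre symbol by Euler's criterion: (-267/439) ≡ (-267)^219 ≡ 438 (mod 439), i.e. (-267/439) = -1.
(-267/439) = -1, so 439 is inert.

inert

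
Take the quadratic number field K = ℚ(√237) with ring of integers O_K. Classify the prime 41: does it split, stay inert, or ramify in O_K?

41 splits in O_K

d = 237 ≡ 1 (mod 4), so O_K = ℤ[(1+√237)/2] and disc(K) = d = 237.
41 ∤ 237, so 41 is unramified.
(237/41) = 32^20 mod 41 = 1, giving Legendre symbol 1.
Legendre symbol 1 ⇒ 41 is split.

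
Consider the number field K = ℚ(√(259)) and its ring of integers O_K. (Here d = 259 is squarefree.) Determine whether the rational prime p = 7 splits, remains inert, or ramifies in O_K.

ramified — (7) = 𝔭²

259 mod 4 = 3, hence disc K = 4·259 = 1036 and O_K = ℤ[√259].
disc(K) = 1036 = 7·148, so p = 7 is ramified.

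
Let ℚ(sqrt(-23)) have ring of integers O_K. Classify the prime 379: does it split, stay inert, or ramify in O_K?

p is inert

Since -23 ≡ 1 mod 4, the ring of integers is ℤ[(1+√-23)/2] with discriminant -23.
disc(K) = -23 is not divisible by 379; 379 is unramified.
Euler's criterion: (-23)^189 mod 379 = 378. Thus (-23|379) = -1.
(-23/379) = -1, so 379 is inert.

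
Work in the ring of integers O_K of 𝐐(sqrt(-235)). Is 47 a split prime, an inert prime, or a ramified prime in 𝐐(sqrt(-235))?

Since -235 ≡ 1 mod 4, the ring of integers is ℤ[(1+√-235)/2] with discriminant -235.
Ramification test: 47 | -235. The prime 47 ramifies in K.

ramified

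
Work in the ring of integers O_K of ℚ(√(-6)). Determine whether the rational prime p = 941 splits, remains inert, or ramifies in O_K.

splits completely

d = -6 ≡ 2 (mod 4), so O_K = ℤ[√-6] and disc(K) = 4d = -24.
disc(K) = -24 is not divisible by 941; 941 is unramified.
Euler's criterion: (-6)^470 mod 941 = 1. Thus (-6|941) = 1.
d is a quadratic residue mod p, hence 941 splits in O_K.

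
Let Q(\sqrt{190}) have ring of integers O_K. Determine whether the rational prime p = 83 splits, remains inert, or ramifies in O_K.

inert

d = 190 ≡ 2 (mod 4), so O_K = ℤ[√190] and disc(K) = 4d = 760.
disc(K) = 760 is not divisible by 83; 83 is unramified.
(190/83) = 24^41 mod 83 = 82, giving Legendre symbol -1.
Legendre symbol -1 ⇒ 83 is inert.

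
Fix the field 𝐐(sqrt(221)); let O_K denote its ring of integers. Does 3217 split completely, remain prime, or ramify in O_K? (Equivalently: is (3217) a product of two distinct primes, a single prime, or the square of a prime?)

d = 221 ≡ 1 (mod 4), so O_K = ℤ[(1+√221)/2] and disc(K) = d = 221.
3217 ∤ 221, so 3217 is unramified.
Legendre symbol by Euler's criterion: (221/3217) ≡ 221^1608 ≡ 3216 (mod 3217), i.e. (221/3217) = -1.
Legendre symbol -1 ⇒ 3217 is inert.

remains prime (inert)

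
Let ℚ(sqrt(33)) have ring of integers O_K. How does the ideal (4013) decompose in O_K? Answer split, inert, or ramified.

remains prime (inert)

Since 33 ≡ 1 mod 4, the ring of integers is ℤ[(1+√33)/2] with discriminant 33.
4013 ∤ 33, so 4013 is unramified.
(33/4013) = 33^2006 mod 4013 = 4012, giving Legendre symbol -1.
d is a non-residue mod p, hence 4013 remains inert in O_K.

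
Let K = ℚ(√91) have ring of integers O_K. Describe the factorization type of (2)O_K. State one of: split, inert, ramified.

ramified — (2) = 𝔭²

Since 91 ≢ 1 mod 4, the ring of integers is ℤ[√91] with discriminant 4·91 = 364.
2 divides disc(K) = 364, so 2 ramifies.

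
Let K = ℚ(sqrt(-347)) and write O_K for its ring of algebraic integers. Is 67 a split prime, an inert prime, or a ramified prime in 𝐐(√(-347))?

split — (67) = 𝔭₁𝔭₂ with 𝔭₁ ≠ 𝔭₂

d = -347 ≡ 1 (mod 4), so O_K = ℤ[(1+√-347)/2] and disc(K) = d = -347.
Since gcd(67, -347) = 1 the prime 67 does not ramify.
Euler's criterion: (-347)^33 mod 67 = 1. Thus (-347|67) = 1.
Legendre symbol 1 ⇒ 67 is split.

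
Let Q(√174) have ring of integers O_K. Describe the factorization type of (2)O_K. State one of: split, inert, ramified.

ramified

Since 174 ≢ 1 mod 4, the ring of integers is ℤ[√174] with discriminant 4·174 = 696.
2 divides disc(K) = 696, so 2 ramifies.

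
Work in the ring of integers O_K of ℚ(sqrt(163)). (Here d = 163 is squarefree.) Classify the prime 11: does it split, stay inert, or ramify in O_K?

Since 163 ≢ 1 mod 4, the ring of integers is ℤ[√163] with discriminant 4·163 = 652.
11 ∤ 652, so 11 is unramified.
Euler's criterion: 163^5 mod 11 = 1. Thus (163|11) = 1.
Legendre symbol 1 ⇒ 11 is split.

p splits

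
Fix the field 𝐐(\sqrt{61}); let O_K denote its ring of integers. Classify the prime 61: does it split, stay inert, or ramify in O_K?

61 mod 4 = 1, hence disc K = 61 and O_K = ℤ[(1+√61)/2].
61 divides disc(K) = 61, so 61 ramifies.

ramified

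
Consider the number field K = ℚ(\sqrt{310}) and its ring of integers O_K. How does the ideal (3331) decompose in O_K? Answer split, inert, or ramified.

p splits

Since 310 ≢ 1 mod 4, the ring of integers is ℤ[√310] with discriminant 4·310 = 1240.
Since gcd(3331, 1240) = 1 the prime 3331 does not ramify.
(310/3331) = 310^1665 mod 3331 = 1, giving Legendre symbol 1.
d is a quadratic residue mod p, hence 3331 splits in O_K.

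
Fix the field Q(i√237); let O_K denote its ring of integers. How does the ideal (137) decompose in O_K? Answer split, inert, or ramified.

split

-237 mod 4 = 3, hence disc K = 4·(-237) = -948 and O_K = ℤ[√-237].
Since gcd(137, -948) = 1 the prime 137 does not ramify.
(-237/137) = 37^68 mod 137 = 1, giving Legendre symbol 1.
d is a quadratic residue mod p, hence 137 splits in O_K.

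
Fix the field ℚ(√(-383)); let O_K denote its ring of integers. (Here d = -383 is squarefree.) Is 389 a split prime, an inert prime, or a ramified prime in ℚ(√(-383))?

split

Since -383 ≡ 1 mod 4, the ring of integers is ℤ[(1+√-383)/2] with discriminant -383.
Since gcd(389, -383) = 1 the prime 389 does not ramify.
Legendre symbol by Euler's criterion: (-383/389) ≡ (-383)^194 ≡ 1 (mod 389), i.e. (-383/389) = 1.
(-383/389) = 1, so 389 splits.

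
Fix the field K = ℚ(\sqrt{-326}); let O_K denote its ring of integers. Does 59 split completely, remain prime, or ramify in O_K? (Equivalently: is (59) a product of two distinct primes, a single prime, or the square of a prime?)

d = -326 ≡ 2 (mod 4), so O_K = ℤ[√-326] and disc(K) = 4d = -1304.
Since gcd(59, -1304) = 1 the prime 59 does not ramify.
Euler's criterion: (-326)^29 mod 59 = 1. Thus (-326|59) = 1.
(-326/59) = 1, so 59 splits.

split — (59) = 𝔭₁𝔭₂ with 𝔭₁ ≠ 𝔭₂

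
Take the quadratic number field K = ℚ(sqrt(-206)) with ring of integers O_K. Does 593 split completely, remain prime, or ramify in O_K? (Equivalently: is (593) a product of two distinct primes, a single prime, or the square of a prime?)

-206 mod 4 = 2, hence disc K = 4·(-206) = -824 and O_K = ℤ[√-206].
593 ∤ -824, so 593 is unramified.
Compute (-206/593) via Euler: 387^((593-1)/2) mod 593 = 592, so (-206/593) = -1.
(-206/593) = -1, so 593 is inert.

remains prime (inert)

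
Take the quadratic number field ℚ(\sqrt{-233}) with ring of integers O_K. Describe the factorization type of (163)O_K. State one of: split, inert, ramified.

163 splits in O_K

d = -233 ≡ 3 (mod 4), so O_K = ℤ[√-233] and disc(K) = 4d = -932.
163 ∤ -932, so 163 is unramified.
Compute (-233/163) via Euler: 93^((163-1)/2) mod 163 = 1, so (-233/163) = 1.
Legendre symbol 1 ⇒ 163 is split.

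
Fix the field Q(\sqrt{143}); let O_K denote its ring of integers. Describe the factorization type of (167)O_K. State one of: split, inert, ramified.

inert

Since 143 ≢ 1 mod 4, the ring of integers is ℤ[√143] with discriminant 4·143 = 572.
disc(K) = 572 is not divisible by 167; 167 is unramified.
(143/167) = 143^83 mod 167 = 166, giving Legendre symbol -1.
d is a non-residue mod p, hence 167 remains inert in O_K.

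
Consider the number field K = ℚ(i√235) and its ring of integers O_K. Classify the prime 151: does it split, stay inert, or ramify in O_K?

inert

Since -235 ≡ 1 mod 4, the ring of integers is ℤ[(1+√-235)/2] with discriminant -235.
Since gcd(151, -235) = 1 the prime 151 does not ramify.
Euler's criterion: (-235)^75 mod 151 = 150. Thus (-235|151) = -1.
(-235/151) = -1, so 151 is inert.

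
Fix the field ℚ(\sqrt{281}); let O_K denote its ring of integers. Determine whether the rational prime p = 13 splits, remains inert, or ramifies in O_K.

Since 281 ≡ 1 mod 4, the ring of integers is ℤ[(1+√281)/2] with discriminant 281.
Since gcd(13, 281) = 1 the prime 13 does not ramify.
Compute (281/13) via Euler: 8^((13-1)/2) mod 13 = 12, so (281/13) = -1.
d is a non-residue mod p, hence 13 remains inert in O_K.

p is inert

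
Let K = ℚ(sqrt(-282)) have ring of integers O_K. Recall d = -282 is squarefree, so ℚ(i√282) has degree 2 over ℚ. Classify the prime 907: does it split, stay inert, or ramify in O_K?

d = -282 ≡ 2 (mod 4), so O_K = ℤ[√-282] and disc(K) = 4d = -1128.
disc(K) = -1128 is not divisible by 907; 907 is unramified.
Legendre symbol by Euler's criterion: (-282/907) ≡ (-282)^453 ≡ 1 (mod 907), i.e. (-282/907) = 1.
Legendre symbol 1 ⇒ 907 is split.

split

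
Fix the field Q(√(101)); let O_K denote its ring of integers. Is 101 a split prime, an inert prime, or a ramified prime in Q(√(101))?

101 mod 4 = 1, hence disc K = 101 and O_K = ℤ[(1+√101)/2].
Ramification test: 101 | 101. The prime 101 ramifies in K.

101 is ramified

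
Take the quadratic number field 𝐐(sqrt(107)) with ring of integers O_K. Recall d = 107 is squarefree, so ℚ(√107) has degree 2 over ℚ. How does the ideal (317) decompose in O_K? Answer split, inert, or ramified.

107 mod 4 = 3, hence disc K = 4·107 = 428 and O_K = ℤ[√107].
Since gcd(317, 428) = 1 the prime 317 does not ramify.
Euler's criterion: 107^158 mod 317 = 316. Thus (107|317) = -1.
d is a non-residue mod p, hence 317 remains inert in O_K.

p is inert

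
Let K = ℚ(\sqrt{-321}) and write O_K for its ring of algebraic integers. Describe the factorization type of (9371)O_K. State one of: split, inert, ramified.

Since -321 ≢ 1 mod 4, the ring of integers is ℤ[√-321] with discriminant 4·(-321) = -1284.
disc(K) = -1284 is not divisible by 9371; 9371 is unramified.
(-321/9371) = 9050^4685 mod 9371 = 1, giving Legendre symbol 1.
Legendre symbol 1 ⇒ 9371 is split.

split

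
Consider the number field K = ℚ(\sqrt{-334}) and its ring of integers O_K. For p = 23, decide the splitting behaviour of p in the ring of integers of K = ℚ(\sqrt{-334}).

Since -334 ≢ 1 mod 4, the ring of integers is ℤ[√-334] with discriminant 4·(-334) = -1336.
Since gcd(23, -1336) = 1 the prime 23 does not ramify.
(-334/23) = 11^11 mod 23 = 22, giving Legendre symbol -1.
d is a non-residue mod p, hence 23 remains inert in O_K.

inert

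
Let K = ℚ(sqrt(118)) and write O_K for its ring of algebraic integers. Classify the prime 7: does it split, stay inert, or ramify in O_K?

d = 118 ≡ 2 (mod 4), so O_K = ℤ[√118] and disc(K) = 4d = 472.
Since gcd(7, 472) = 1 the prime 7 does not ramify.
Compute (118/7) via Euler: 6^((7-1)/2) mod 7 = 6, so (118/7) = -1.
(118/7) = -1, so 7 is inert.

7 remains inert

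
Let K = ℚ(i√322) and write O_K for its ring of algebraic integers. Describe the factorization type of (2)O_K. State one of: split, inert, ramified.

d = -322 ≡ 2 (mod 4), so O_K = ℤ[√-322] and disc(K) = 4d = -1288.
2 divides disc(K) = -1288, so 2 ramifies.

p ramifies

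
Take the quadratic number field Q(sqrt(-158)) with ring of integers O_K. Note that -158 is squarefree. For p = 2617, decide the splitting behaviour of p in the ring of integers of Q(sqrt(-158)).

split

Since -158 ≢ 1 mod 4, the ring of integers is ℤ[√-158] with discriminant 4·(-158) = -632.
Since gcd(2617, -632) = 1 the prime 2617 does not ramify.
Compute (-158/2617) via Euler: 2459^((2617-1)/2) mod 2617 = 1, so (-158/2617) = 1.
Legendre symbol 1 ⇒ 2617 is split.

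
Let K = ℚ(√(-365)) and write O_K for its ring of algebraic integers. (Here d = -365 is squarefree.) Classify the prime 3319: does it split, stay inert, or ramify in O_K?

splits completely

Since -365 ≢ 1 mod 4, the ring of integers is ℤ[√-365] with discriminant 4·(-365) = -1460.
Since gcd(3319, -1460) = 1 the prime 3319 does not ramify.
(-365/3319) = 2954^1659 mod 3319 = 1, giving Legendre symbol 1.
Legendre symbol 1 ⇒ 3319 is split.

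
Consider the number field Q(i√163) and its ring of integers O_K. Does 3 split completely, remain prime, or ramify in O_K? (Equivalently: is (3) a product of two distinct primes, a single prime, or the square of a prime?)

-163 mod 4 = 1, hence disc K = -163 and O_K = ℤ[(1+√-163)/2].
3 ∤ -163, so 3 is unramified.
Compute (-163/3) via Euler: 2^((3-1)/2) mod 3 = 2, so (-163/3) = -1.
Legendre symbol -1 ⇒ 3 is inert.

remains prime (inert)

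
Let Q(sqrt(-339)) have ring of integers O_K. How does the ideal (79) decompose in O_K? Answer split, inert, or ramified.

inert — (79) stays prime in O_K

Since -339 ≡ 1 mod 4, the ring of integers is ℤ[(1+√-339)/2] with discriminant -339.
Since gcd(79, -339) = 1 the prime 79 does not ramify.
Legendre symbol by Euler's criterion: (-339/79) ≡ (-339)^39 ≡ 78 (mod 79), i.e. (-339/79) = -1.
Legendre symbol -1 ⇒ 79 is inert.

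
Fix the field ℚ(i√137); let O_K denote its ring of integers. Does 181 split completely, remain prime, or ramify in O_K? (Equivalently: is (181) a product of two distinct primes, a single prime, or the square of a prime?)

split

-137 mod 4 = 3, hence disc K = 4·(-137) = -548 and O_K = ℤ[√-137].
disc(K) = -548 is not divisible by 181; 181 is unramified.
Compute (-137/181) via Euler: 44^((181-1)/2) mod 181 = 1, so (-137/181) = 1.
Legendre symbol 1 ⇒ 181 is split.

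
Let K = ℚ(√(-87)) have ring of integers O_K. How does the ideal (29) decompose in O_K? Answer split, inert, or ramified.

ramified — (29) = 𝔭²

d = -87 ≡ 1 (mod 4), so O_K = ℤ[(1+√-87)/2] and disc(K) = d = -87.
disc(K) = -87 = 29·(-3), so p = 29 is ramified.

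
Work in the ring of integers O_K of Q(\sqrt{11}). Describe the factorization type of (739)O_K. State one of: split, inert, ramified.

split

d = 11 ≡ 3 (mod 4), so O_K = ℤ[√11] and disc(K) = 4d = 44.
739 ∤ 44, so 739 is unramified.
Compute (11/739) via Euler: 11^((739-1)/2) mod 739 = 1, so (11/739) = 1.
Legendre symbol 1 ⇒ 739 is split.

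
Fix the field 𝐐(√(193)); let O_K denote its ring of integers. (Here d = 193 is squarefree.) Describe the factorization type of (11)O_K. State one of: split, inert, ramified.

11 remains inert

193 mod 4 = 1, hence disc K = 193 and O_K = ℤ[(1+√193)/2].
11 ∤ 193, so 11 is unramified.
Euler's criterion: 193^5 mod 11 = 10. Thus (193|11) = -1.
Legendre symbol -1 ⇒ 11 is inert.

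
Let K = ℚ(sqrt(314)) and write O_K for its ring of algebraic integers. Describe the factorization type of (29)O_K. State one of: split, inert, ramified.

split

d = 314 ≡ 2 (mod 4), so O_K = ℤ[√314] and disc(K) = 4d = 1256.
Since gcd(29, 1256) = 1 the prime 29 does not ramify.
Legendre symbol by Euler's criterion: (314/29) ≡ 314^14 ≡ 1 (mod 29), i.e. (314/29) = 1.
(314/29) = 1, so 29 splits.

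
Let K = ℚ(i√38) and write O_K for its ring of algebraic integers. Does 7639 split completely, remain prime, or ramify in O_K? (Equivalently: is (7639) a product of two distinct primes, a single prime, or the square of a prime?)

split — (7639) = 𝔭₁𝔭₂ with 𝔭₁ ≠ 𝔭₂

-38 mod 4 = 2, hence disc K = 4·(-38) = -152 and O_K = ℤ[√-38].
disc(K) = -152 is not divisible by 7639; 7639 is unramified.
(-38/7639) = 7601^3819 mod 7639 = 1, giving Legendre symbol 1.
Legendre symbol 1 ⇒ 7639 is split.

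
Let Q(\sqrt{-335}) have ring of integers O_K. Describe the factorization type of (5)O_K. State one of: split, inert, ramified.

ramifies in O_K

d = -335 ≡ 1 (mod 4), so O_K = ℤ[(1+√-335)/2] and disc(K) = d = -335.
5 divides disc(K) = -335, so 5 ramifies.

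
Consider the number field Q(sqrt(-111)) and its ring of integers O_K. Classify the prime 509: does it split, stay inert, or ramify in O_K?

remains prime (inert)

Since -111 ≡ 1 mod 4, the ring of integers is ℤ[(1+√-111)/2] with discriminant -111.
509 ∤ -111, so 509 is unramified.
(-111/509) = 398^254 mod 509 = 508, giving Legendre symbol -1.
(-111/509) = -1, so 509 is inert.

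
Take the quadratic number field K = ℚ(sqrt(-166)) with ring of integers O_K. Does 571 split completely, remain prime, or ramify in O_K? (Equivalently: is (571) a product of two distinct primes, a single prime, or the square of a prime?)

Since -166 ≢ 1 mod 4, the ring of integers is ℤ[√-166] with discriminant 4·(-166) = -664.
disc(K) = -664 is not divisible by 571; 571 is unramified.
Legendre symbol by Euler's criterion: (-166/571) ≡ (-166)^285 ≡ 1 (mod 571), i.e. (-166/571) = 1.
Legendre symbol 1 ⇒ 571 is split.

splits completely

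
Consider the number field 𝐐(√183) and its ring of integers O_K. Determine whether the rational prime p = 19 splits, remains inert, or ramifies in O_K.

inert

183 mod 4 = 3, hence disc K = 4·183 = 732 and O_K = ℤ[√183].
disc(K) = 732 is not divisible by 19; 19 is unramified.
Compute (183/19) via Euler: 12^((19-1)/2) mod 19 = 18, so (183/19) = -1.
d is a non-residue mod p, hence 19 remains inert in O_K.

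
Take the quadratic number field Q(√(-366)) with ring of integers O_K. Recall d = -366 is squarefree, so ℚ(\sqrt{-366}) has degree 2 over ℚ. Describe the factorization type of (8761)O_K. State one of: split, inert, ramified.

8761 remains inert

d = -366 ≡ 2 (mod 4), so O_K = ℤ[√-366] and disc(K) = 4d = -1464.
Since gcd(8761, -1464) = 1 the prime 8761 does not ramify.
Legendre symbol by Euler's criterion: (-366/8761) ≡ (-366)^4380 ≡ 8760 (mod 8761), i.e. (-366/8761) = -1.
d is a non-residue mod p, hence 8761 remains inert in O_K.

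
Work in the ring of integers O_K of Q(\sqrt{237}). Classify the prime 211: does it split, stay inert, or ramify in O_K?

211 remains inert

d = 237 ≡ 1 (mod 4), so O_K = ℤ[(1+√237)/2] and disc(K) = d = 237.
211 ∤ 237, so 211 is unramified.
Compute (237/211) via Euler: 26^((211-1)/2) mod 211 = 210, so (237/211) = -1.
(237/211) = -1, so 211 is inert.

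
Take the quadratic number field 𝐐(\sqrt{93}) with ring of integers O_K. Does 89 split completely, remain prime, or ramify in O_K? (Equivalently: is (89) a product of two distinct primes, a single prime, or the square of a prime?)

p splits

Since 93 ≡ 1 mod 4, the ring of integers is ℤ[(1+√93)/2] with discriminant 93.
89 ∤ 93, so 89 is unramified.
Euler's criterion: 93^44 mod 89 = 1. Thus (93|89) = 1.
Legendre symbol 1 ⇒ 89 is split.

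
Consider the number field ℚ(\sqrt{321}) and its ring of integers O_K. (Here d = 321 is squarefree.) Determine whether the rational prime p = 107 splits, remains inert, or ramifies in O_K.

321 mod 4 = 1, hence disc K = 321 and O_K = ℤ[(1+√321)/2].
disc(K) = 321 = 107·3, so p = 107 is ramified.

ramified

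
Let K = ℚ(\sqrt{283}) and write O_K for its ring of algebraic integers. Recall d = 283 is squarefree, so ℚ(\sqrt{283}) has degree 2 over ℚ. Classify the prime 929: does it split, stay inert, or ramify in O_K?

929 remains inert

Since 283 ≢ 1 mod 4, the ring of integers is ℤ[√283] with discriminant 4·283 = 1132.
disc(K) = 1132 is not divisible by 929; 929 is unramified.
Legendre symbol by Euler's criterion: (283/929) ≡ 283^464 ≡ 928 (mod 929), i.e. (283/929) = -1.
(283/929) = -1, so 929 is inert.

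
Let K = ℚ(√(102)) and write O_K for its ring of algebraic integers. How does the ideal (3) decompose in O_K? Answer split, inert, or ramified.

Since 102 ≢ 1 mod 4, the ring of integers is ℤ[√102] with discriminant 4·102 = 408.
Ramification test: 3 | 408. The prime 3 ramifies in K.

3 is ramified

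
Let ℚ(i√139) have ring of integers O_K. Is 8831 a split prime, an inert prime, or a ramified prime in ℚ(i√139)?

-139 mod 4 = 1, hence disc K = -139 and O_K = ℤ[(1+√-139)/2].
Since gcd(8831, -139) = 1 the prime 8831 does not ramify.
Euler's criterion: (-139)^4415 mod 8831 = 8830. Thus (-139|8831) = -1.
Legendre symbol -1 ⇒ 8831 is inert.

p is inert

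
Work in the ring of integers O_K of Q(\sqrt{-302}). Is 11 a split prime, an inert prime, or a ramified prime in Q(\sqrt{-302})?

-302 mod 4 = 2, hence disc K = 4·(-302) = -1208 and O_K = ℤ[√-302].
Since gcd(11, -1208) = 1 the prime 11 does not ramify.
(-302/11) = 6^5 mod 11 = 10, giving Legendre symbol -1.
Legendre symbol -1 ⇒ 11 is inert.

11 remains inert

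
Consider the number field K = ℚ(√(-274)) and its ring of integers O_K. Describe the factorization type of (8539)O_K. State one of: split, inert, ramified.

Since -274 ≢ 1 mod 4, the ring of integers is ℤ[√-274] with discriminant 4·(-274) = -1096.
8539 ∤ -1096, so 8539 is unramified.
(-274/8539) = 8265^4269 mod 8539 = 8538, giving Legendre symbol -1.
d is a non-residue mod p, hence 8539 remains inert in O_K.

inert — (8539) stays prime in O_K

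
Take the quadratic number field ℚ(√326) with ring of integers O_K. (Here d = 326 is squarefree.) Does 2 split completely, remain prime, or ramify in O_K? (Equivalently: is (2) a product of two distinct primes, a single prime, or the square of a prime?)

ramified — (2) = 𝔭²

326 mod 4 = 2, hence disc K = 4·326 = 1304 and O_K = ℤ[√326].
disc(K) = 1304 = 2·652, so p = 2 is ramified.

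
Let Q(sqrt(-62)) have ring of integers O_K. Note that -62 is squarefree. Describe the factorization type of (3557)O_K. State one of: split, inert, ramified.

p splits

Since -62 ≢ 1 mod 4, the ring of integers is ℤ[√-62] with discriminant 4·(-62) = -248.
3557 ∤ -248, so 3557 is unramified.
Compute (-62/3557) via Euler: 3495^((3557-1)/2) mod 3557 = 1, so (-62/3557) = 1.
(-62/3557) = 1, so 3557 splits.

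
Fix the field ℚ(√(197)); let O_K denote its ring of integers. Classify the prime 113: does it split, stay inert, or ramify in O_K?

inert — (113) stays prime in O_K

197 mod 4 = 1, hence disc K = 197 and O_K = ℤ[(1+√197)/2].
disc(K) = 197 is not divisible by 113; 113 is unramified.
Euler's criterion: 197^56 mod 113 = 112. Thus (197|113) = -1.
(197/113) = -1, so 113 is inert.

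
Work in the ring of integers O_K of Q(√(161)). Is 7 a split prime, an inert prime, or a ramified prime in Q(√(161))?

ramified — (7) = 𝔭²

d = 161 ≡ 1 (mod 4), so O_K = ℤ[(1+√161)/2] and disc(K) = d = 161.
7 divides disc(K) = 161, so 7 ramifies.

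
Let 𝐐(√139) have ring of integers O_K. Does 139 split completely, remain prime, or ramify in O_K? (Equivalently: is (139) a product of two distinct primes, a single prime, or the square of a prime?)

139 mod 4 = 3, hence disc K = 4·139 = 556 and O_K = ℤ[√139].
139 divides disc(K) = 556, so 139 ramifies.

139 is ramified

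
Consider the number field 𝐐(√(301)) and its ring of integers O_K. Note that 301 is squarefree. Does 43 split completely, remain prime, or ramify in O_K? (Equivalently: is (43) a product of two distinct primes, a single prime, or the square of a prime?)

ramified — (43) = 𝔭²

d = 301 ≡ 1 (mod 4), so O_K = ℤ[(1+√301)/2] and disc(K) = d = 301.
43 divides disc(K) = 301, so 43 ramifies.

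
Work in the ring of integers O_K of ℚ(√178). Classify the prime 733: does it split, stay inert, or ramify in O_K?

Since 178 ≢ 1 mod 4, the ring of integers is ℤ[√178] with discriminant 4·178 = 712.
Since gcd(733, 712) = 1 the prime 733 does not ramify.
Euler's criterion: 178^366 mod 733 = 732. Thus (178|733) = -1.
(178/733) = -1, so 733 is inert.

remains prime (inert)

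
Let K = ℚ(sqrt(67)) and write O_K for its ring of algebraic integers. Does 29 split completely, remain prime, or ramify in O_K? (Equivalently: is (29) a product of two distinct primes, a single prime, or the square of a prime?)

splits completely

d = 67 ≡ 3 (mod 4), so O_K = ℤ[√67] and disc(K) = 4d = 268.
29 ∤ 268, so 29 is unramified.
Euler's criterion: 67^14 mod 29 = 1. Thus (67|29) = 1.
(67/29) = 1, so 29 splits.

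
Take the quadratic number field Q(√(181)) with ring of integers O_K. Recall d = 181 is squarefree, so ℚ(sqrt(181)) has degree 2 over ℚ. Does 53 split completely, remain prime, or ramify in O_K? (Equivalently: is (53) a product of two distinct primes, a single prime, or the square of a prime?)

remains prime (inert)

d = 181 ≡ 1 (mod 4), so O_K = ℤ[(1+√181)/2] and disc(K) = d = 181.
disc(K) = 181 is not divisible by 53; 53 is unramified.
Compute (181/53) via Euler: 22^((53-1)/2) mod 53 = 52, so (181/53) = -1.
d is a non-residue mod p, hence 53 remains inert in O_K.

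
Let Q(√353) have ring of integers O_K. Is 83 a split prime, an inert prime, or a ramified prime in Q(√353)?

Since 353 ≡ 1 mod 4, the ring of integers is ℤ[(1+√353)/2] with discriminant 353.
Since gcd(83, 353) = 1 the prime 83 does not ramify.
(353/83) = 21^41 mod 83 = 1, giving Legendre symbol 1.
(353/83) = 1, so 83 splits.

split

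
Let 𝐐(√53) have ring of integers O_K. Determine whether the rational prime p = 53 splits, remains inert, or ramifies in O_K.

Since 53 ≡ 1 mod 4, the ring of integers is ℤ[(1+√53)/2] with discriminant 53.
disc(K) = 53 = 53·1, so p = 53 is ramified.

p ramifies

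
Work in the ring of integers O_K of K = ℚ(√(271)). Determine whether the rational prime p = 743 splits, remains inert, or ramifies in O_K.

split — (743) = 𝔭₁𝔭₂ with 𝔭₁ ≠ 𝔭₂

Since 271 ≢ 1 mod 4, the ring of integers is ℤ[√271] with discriminant 4·271 = 1084.
Since gcd(743, 1084) = 1 the prime 743 does not ramify.
Compute (271/743) via Euler: 271^((743-1)/2) mod 743 = 1, so (271/743) = 1.
Legendre symbol 1 ⇒ 743 is split.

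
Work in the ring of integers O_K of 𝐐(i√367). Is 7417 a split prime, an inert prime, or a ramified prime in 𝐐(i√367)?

-367 mod 4 = 1, hence disc K = -367 and O_K = ℤ[(1+√-367)/2].
disc(K) = -367 is not divisible by 7417; 7417 is unramified.
Legendre symbol by Euler's criterion: (-367/7417) ≡ (-367)^3708 ≡ 7416 (mod 7417), i.e. (-367/7417) = -1.
Legendre symbol -1 ⇒ 7417 is inert.

inert — (7417) stays prime in O_K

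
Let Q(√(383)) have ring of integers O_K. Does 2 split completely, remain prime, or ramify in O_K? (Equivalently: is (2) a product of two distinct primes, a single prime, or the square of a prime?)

d = 383 ≡ 3 (mod 4), so O_K = ℤ[√383] and disc(K) = 4d = 1532.
2 divides disc(K) = 1532, so 2 ramifies.

ramified — (2) = 𝔭²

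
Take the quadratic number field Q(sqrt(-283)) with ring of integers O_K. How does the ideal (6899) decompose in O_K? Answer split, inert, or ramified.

p is inert

-283 mod 4 = 1, hence disc K = -283 and O_K = ℤ[(1+√-283)/2].
disc(K) = -283 is not divisible by 6899; 6899 is unramified.
Euler's criterion: (-283)^3449 mod 6899 = 6898. Thus (-283|6899) = -1.
(-283/6899) = -1, so 6899 is inert.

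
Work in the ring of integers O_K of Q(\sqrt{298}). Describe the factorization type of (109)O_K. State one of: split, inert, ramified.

p splits

Since 298 ≢ 1 mod 4, the ring of integers is ℤ[√298] with discriminant 4·298 = 1192.
disc(K) = 1192 is not divisible by 109; 109 is unramified.
Legendre symbol by Euler's criterion: (298/109) ≡ 298^54 ≡ 1 (mod 109), i.e. (298/109) = 1.
Legendre symbol 1 ⇒ 109 is split.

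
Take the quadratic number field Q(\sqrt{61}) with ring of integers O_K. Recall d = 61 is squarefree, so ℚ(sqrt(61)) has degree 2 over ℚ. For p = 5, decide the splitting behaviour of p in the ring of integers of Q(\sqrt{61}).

split — (5) = 𝔭₁𝔭₂ with 𝔭₁ ≠ 𝔭₂

Since 61 ≡ 1 mod 4, the ring of integers is ℤ[(1+√61)/2] with discriminant 61.
disc(K) = 61 is not divisible by 5; 5 is unramified.
Compute (61/5) via Euler: 1^((5-1)/2) mod 5 = 1, so (61/5) = 1.
Legendre symbol 1 ⇒ 5 is split.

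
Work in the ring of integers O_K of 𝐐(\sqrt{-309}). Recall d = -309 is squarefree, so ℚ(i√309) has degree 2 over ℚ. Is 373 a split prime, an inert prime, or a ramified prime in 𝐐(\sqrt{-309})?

split — (373) = 𝔭₁𝔭₂ with 𝔭₁ ≠ 𝔭₂

d = -309 ≡ 3 (mod 4), so O_K = ℤ[√-309] and disc(K) = 4d = -1236.
Since gcd(373, -1236) = 1 the prime 373 does not ramify.
(-309/373) = 64^186 mod 373 = 1, giving Legendre symbol 1.
Legendre symbol 1 ⇒ 373 is split.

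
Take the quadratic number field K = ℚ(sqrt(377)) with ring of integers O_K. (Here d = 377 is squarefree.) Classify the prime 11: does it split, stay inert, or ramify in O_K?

11 splits in O_K

d = 377 ≡ 1 (mod 4), so O_K = ℤ[(1+√377)/2] and disc(K) = d = 377.
Since gcd(11, 377) = 1 the prime 11 does not ramify.
Compute (377/11) via Euler: 3^((11-1)/2) mod 11 = 1, so (377/11) = 1.
Legendre symbol 1 ⇒ 11 is split.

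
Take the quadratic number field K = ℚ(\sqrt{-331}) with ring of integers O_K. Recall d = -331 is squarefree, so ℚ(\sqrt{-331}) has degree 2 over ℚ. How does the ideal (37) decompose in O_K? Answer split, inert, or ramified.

remains prime (inert)

Since -331 ≡ 1 mod 4, the ring of integers is ℤ[(1+√-331)/2] with discriminant -331.
37 ∤ -331, so 37 is unramified.
(-331/37) = 2^18 mod 37 = 36, giving Legendre symbol -1.
d is a non-residue mod p, hence 37 remains inert in O_K.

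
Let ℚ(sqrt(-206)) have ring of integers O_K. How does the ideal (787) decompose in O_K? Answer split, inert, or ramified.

787 remains inert

Since -206 ≢ 1 mod 4, the ring of integers is ℤ[√-206] with discriminant 4·(-206) = -824.
Since gcd(787, -824) = 1 the prime 787 does not ramify.
(-206/787) = 581^393 mod 787 = 786, giving Legendre symbol -1.
Legendre symbol -1 ⇒ 787 is inert.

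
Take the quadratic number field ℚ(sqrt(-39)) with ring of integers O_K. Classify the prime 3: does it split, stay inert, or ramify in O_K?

Since -39 ≡ 1 mod 4, the ring of integers is ℤ[(1+√-39)/2] with discriminant -39.
Ramification test: 3 | -39. The prime 3 ramifies in K.

3 is ramified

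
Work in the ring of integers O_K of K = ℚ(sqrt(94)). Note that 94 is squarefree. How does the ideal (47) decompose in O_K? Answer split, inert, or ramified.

Since 94 ≢ 1 mod 4, the ring of integers is ℤ[√94] with discriminant 4·94 = 376.
disc(K) = 376 = 47·8, so p = 47 is ramified.

ramified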